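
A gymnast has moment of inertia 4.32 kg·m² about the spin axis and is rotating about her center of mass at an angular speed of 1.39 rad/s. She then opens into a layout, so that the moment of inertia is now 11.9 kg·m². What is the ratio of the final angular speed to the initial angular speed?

With no external torque about the axis, L is conserved: I₁ω₁ = I₂ω₂.
ω₂/ω₁ = I₁/I₂ = 4.320 / 11.90 = 0.3630.

ω₂/ω₁ ≈ 0.363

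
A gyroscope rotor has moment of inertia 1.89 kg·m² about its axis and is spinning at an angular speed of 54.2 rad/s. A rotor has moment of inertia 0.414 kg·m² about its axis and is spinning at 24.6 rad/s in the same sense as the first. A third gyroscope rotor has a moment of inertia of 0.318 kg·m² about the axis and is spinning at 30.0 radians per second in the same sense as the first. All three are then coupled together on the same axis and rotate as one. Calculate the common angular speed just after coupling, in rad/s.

|ω_f| ≈ 46.6 rad/s

No external torque acts about the common axis, so total angular momentum is conserved.
Taking A's sense as positive: L = (1.890)(54.2) + (0.4140)(24.6) + (0.3180)(30.0) = 122.2 kg·m²·rad/s.
Combined I = 1.890 + 0.4140 + 0.3180 = 2.622 kg·m².
ω_f = L / I = 122.2 / 2.622 = 46.59 rad/s.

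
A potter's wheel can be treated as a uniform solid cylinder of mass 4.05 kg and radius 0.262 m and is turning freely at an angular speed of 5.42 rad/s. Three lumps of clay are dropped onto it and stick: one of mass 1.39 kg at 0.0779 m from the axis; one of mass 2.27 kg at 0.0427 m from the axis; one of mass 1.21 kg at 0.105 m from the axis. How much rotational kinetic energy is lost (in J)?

energy lost ≈ 0.321 J

The added mass arrives with no angular momentum about the axis, and any external torque about the axis is negligible, so the system's angular momentum is conserved.
I_p = ½(4.05)(0.262)² = 0.1390 kg·m².
Added inertia Σmr² = (1.39)(0.0779)² + (2.27)(0.0427)² + (1.21)(0.105)² = 0.02591 kg·m²; I_f = 0.1390 + 0.02591 = 0.1649 kg·m².
ω_f = I_p ω_i / I_f = (0.1390)(5.42) / 0.1649 = 4.568 rad/s.
KE_i = ½(0.1390)(5.420 rad/s)² = 2.042 J; KE_f = ½(0.1649)(4.568)² = 1.721 J.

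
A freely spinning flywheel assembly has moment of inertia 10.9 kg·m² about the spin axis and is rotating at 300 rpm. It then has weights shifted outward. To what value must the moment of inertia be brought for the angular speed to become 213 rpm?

I₂ ≈ 15.4 kg·m²

With no external torque about the axis, L is conserved: I₁ω₁ = I₂ω₂.
I₂ = I₁ω₁ / ω₂ = (10.9)(300) / (213) = 15.35 kg·m².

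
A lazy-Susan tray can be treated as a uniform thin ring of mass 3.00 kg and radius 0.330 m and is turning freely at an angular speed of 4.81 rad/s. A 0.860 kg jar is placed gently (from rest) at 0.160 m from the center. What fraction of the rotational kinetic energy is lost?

fraction ≈ 0.0631

No external torque acts about the center; L_before = L_after.
I_p = (3.00)(0.330)² = 0.3267 kg·m².
Added inertia Σmr² = (0.860)(0.160)² = 0.02202 kg·m²; I_f = 0.3267 + 0.02202 = 0.3487 kg·m².
ω_f = I_p ω_i / I_f = (0.3267)(4.81) / 0.3487 = 4.506 rad/s.
KE_i = ½(0.3267)(4.810 rad/s)² = 3.779 J; KE_f = ½(0.3487)(4.506)² = 3.541 J.
Fraction lost = 0.06313.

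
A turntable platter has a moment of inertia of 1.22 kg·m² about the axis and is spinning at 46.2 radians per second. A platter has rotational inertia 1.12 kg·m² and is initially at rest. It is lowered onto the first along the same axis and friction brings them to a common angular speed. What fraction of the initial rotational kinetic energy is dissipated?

The coupling torques are internal; angular momentum about the shared axis is conserved.
Taking A's sense as positive: L = (1.220)(46.2) = 56.36 kg·m²·rad/s.
Combined I = 1.220 + 1.120 = 2.340 kg·m².
ω_f = L / I = 56.36 / 2.340 = 24.09 rad/s.
KE_i = ½ΣIω² = 1302 J; KE_f = ½(2.340)(24.09)² = 678.8 J.
Fraction dissipated = (KE_i − KE_f)/KE_i = 0.4786.

fraction ≈ 0.479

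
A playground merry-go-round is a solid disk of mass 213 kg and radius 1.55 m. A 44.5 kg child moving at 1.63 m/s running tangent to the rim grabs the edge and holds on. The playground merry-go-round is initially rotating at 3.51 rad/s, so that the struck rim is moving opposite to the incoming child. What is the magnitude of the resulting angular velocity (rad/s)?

About the axle the impulsive forces during the collision are internal, so angular momentum about that axis is conserved.
I_p = ½(213)(1.55)² = 255.9 kg·m². Taking the sense of the child's angular momentum as positive, L_{child} = m v R = (44.5)(1.63)(1.55) = 112.4 kg·m²/s.
L_i = −I_p ω_p + m v R = −(255.9)(3.51) + 112.4 = -785.7 kg·m²/s.
After sticking, I_f = I_p + m R² = 255.9 + (44.5)(1.55)² = 362.8 kg·m².
ω_f = L_i / I_f = -785.7 / 362.8 = -2.166 rad/s.

|ω_f| ≈ 2.17 rad/s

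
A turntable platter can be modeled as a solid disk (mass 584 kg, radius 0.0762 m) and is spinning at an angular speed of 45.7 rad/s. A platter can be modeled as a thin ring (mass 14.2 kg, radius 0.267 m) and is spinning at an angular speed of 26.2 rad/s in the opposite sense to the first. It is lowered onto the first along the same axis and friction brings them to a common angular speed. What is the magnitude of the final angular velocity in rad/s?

The coupling torques are internal; angular momentum about the shared axis is conserved.
Moments of inertia: I_A = ½(584)(0.0762)² = 1.695 kg·m²; I_B = (14.2)(0.267)² = 1.012 kg·m².
Taking A's sense as positive: L = (1.695)(45.7) − (1.012)(26.2) = 50.96 kg·m²·rad/s.
Combined I = 1.695 + 1.012 = 2.708 kg·m².
ω_f = L / I = 50.96 / 2.708 = 18.82 rad/s.

|ω_f| ≈ 18.8 rad/s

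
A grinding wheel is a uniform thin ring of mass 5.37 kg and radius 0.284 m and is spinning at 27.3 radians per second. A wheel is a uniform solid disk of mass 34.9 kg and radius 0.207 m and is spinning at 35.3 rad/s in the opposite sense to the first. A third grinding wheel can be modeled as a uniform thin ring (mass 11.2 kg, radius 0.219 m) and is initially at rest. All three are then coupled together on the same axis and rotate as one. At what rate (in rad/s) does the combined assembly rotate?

|ω_f| ≈ 8.48 rad/s

No external torque acts about the common axis, so total angular momentum is conserved.
Moments of inertia: I_A = (5.37)(0.284)² = 0.4331 kg·m²; I_B = ½(34.9)(0.207)² = 0.7477 kg·m²; I_C = (11.2)(0.219)² = 0.5372 kg·m².
Taking A's sense as positive: L = (0.4331)(27.3) − (0.7477)(35.3) = -14.57 kg·m²·rad/s.
Combined I = 0.4331 + 0.7477 + 0.5372 = 1.718 kg·m².
ω_f = L / I = -14.57 / 1.718 = -8.481 rad/s.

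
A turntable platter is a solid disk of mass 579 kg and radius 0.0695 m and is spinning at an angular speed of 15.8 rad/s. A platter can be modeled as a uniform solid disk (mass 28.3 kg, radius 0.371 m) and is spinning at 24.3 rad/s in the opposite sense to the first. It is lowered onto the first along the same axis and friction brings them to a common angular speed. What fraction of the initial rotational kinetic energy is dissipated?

fraction ≈ 0.873

No external torque acts about the common axis, so total angular momentum is conserved.
Moments of inertia: I_A = ½(579)(0.0695)² = 1.398 kg·m²; I_B = ½(28.3)(0.371)² = 1.948 kg·m².
Taking A's sense as positive: L = (1.398)(15.8) − (1.948)(24.3) = -25.23 kg·m²·rad/s.
Combined I = 1.398 + 1.948 = 3.346 kg·m².
ω_f = L / I = -25.23 / 3.346 = -7.541 rad/s.
KE_i = ½ΣIω² = 749.6 J; KE_f = ½(3.346)(7.541)² = 95.15 J.
Fraction dissipated = (KE_i − KE_f)/KE_i = 0.8731.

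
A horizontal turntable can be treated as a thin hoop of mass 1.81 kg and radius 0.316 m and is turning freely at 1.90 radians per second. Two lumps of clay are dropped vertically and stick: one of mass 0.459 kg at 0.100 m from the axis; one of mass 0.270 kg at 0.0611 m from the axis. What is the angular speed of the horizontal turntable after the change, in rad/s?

ω_f ≈ 1.84 rad/s

No external torque acts about the axis; L_before = L_after.
I_p = (1.81)(0.316)² = 0.1807 kg·m².
Added inertia Σmr² = (0.459)(0.100)² + (0.270)(0.0611)² = 0.005598 kg·m²; I_f = 0.1807 + 0.005598 = 0.1863 kg·m².
ω_f = I_p ω_i / I_f = (0.1807)(1.90) / 0.1863 = 1.843 rad/s.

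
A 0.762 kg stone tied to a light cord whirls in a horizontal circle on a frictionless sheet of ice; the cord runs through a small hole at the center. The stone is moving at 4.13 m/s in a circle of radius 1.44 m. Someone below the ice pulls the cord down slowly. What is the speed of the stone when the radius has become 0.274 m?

The only horizontal force on the mass is along the cord (radial), so it exerts no torque about the hole and angular momentum m v r is conserved.
v₂ = v₁ r₁ / r₂ = (4.13)(1.44) / (0.274) = 21.71 m/s.

v₂ ≈ 21.7 m/s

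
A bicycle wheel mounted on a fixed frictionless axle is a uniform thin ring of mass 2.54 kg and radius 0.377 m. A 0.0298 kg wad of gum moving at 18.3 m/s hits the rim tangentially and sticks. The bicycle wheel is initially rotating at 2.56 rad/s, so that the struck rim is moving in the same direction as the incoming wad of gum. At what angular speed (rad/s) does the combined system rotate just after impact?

|ω_f| ≈ 3.09 rad/s

About the axle the impulsive forces during the collision are internal, so angular momentum about that axis is conserved.
I_p = (2.54)(0.377)² = 0.3610 kg·m². Taking the sense of the wad of gum's angular momentum as positive, L_{wad} = m v R = (0.0298)(18.3)(0.377) = 0.2056 kg·m²/s.
L_i = +I_p ω_p + m v R = +(0.3610)(2.56) + 0.2056 = 1.130 kg·m²/s.
After sticking, I_f = I_p + m R² = 0.3610 + (0.0298)(0.377)² = 0.3652 kg·m².
ω_f = L_i / I_f = 1.130 / 0.3652 = 3.093 rad/s.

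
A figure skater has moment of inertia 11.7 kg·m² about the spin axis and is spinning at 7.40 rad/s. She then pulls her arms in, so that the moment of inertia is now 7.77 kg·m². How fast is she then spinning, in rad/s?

Angular momentum about the spin axis is conserved since the torque about it is zero.
ω₂ = I₁ω₁ / I₂ = (11.70)(7.40 rad/s) / (7.770) = 11.14 rad/s.

ω₂ ≈ 11.1 rad/s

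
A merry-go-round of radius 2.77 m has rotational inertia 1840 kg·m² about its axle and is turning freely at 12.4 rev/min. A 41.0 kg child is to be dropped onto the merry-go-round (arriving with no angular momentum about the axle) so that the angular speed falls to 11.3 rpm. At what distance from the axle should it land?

r ≈ 2.09 m

The added mass arrives with no angular momentum about the axle, and any external torque about the axle is negligible, so the system's angular momentum is conserved.
I_p ω_i = (I_p + m r²) ω_f ⇒ m r² = I_p(ω_i/ω_f − 1) = 1840(12.4/11.3 − 1) = 179.1 kg·m².
r = √(179.1/41.0) = 2.090 m.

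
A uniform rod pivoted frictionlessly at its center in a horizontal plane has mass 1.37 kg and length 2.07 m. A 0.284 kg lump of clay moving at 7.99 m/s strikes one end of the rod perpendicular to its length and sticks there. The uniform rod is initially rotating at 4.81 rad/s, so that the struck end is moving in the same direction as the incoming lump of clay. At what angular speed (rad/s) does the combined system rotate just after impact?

|ω_f| ≈ 5.93 rad/s

About the pivot the impulsive forces during the collision are internal, so angular momentum about that axis is conserved.
I_p = (1/12)(1.37)(2.07)² = 0.4892 kg·m². Taking the sense of the lump of clay's angular momentum as positive, L_{lump} = m v R = (0.284)(7.99)(2.07/2) = 2.349 kg·m²/s.
L_i = +I_p ω_p + m v R = +(0.4892)(4.81) + 2.349 = 4.702 kg·m²/s.
After sticking, I_f = I_p + m R² = 0.4892 + (0.284)(2.07/2)² = 0.7934 kg·m².
ω_f = L_i / I_f = 4.702 / 0.7934 = 5.926 rad/s.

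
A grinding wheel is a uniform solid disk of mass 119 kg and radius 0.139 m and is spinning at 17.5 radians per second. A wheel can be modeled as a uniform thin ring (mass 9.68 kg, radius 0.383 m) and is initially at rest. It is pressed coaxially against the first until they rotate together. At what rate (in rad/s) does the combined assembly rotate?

|ω_f| ≈ 7.83 rad/s

The coupling torques are internal; angular momentum about the shared axis is conserved.
Moments of inertia: I_A = ½(119)(0.139)² = 1.150 kg·m²; I_B = (9.68)(0.383)² = 1.420 kg·m².
Taking A's sense as positive: L = (1.150)(17.5) = 20.12 kg·m²·rad/s.
Combined I = 1.150 + 1.420 = 2.570 kg·m².
ω_f = L / I = 20.12 / 2.570 = 7.829 rad/s.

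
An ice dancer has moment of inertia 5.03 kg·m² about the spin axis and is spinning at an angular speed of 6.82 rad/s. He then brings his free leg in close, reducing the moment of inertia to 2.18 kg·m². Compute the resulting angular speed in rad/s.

ω₂ ≈ 15.7 rad/s

Angular momentum about the spin axis is conserved since the torque about it is zero.
ω₂ = I₁ω₁ / I₂ = (5.030)(6.82 rad/s) / (2.180) = 15.74 rad/s.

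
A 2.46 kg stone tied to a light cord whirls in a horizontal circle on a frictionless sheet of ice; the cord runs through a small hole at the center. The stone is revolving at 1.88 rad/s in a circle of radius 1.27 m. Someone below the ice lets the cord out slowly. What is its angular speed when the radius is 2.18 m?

No torque about the axis ⇒ m r₁² ω₁ = m r₂² ω₂.
ω₂ = ω₁ (r₁/r₂)² = (1.88)(1.27/2.18)² = 0.6380 rad/s.

ω₂ ≈ 0.638 rad/s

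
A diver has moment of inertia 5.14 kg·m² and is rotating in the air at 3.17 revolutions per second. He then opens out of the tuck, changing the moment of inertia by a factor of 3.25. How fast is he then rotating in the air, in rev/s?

ω₂ ≈ 0.975 rev/s

Angular momentum about the spin axis is conserved since the torque about it is zero.
I₂ = 3.25 × 5.14 = 16.70 kg·m².
ω₂ = I₁ω₁ / I₂ = (5.140)(3.17 rev/s) / (16.70) = 0.9754 rev/s.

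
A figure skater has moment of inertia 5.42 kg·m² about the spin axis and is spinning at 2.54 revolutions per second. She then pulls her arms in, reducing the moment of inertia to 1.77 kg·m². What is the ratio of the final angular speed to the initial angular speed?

With no external torque about the axis, L is conserved: I₁ω₁ = I₂ω₂.
ω₂/ω₁ = I₁/I₂ = 5.420 / 1.770 = 3.062.

ω₂/ω₁ ≈ 3.06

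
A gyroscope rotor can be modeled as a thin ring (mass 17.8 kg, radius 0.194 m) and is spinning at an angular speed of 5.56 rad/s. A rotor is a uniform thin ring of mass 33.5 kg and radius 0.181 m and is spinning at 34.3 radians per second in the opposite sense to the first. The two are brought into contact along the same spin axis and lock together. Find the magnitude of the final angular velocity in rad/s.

|ω_f| ≈ 19.2 rad/s

No external torque acts about the common axis, so total angular momentum is conserved.
Moments of inertia: I_A = (17.8)(0.194)² = 0.6699 kg·m²; I_B = (33.5)(0.181)² = 1.097 kg·m².
Taking A's sense as positive: L = (0.6699)(5.56) − (1.097)(34.3) = -33.92 kg·m²·rad/s.
Combined I = 0.6699 + 1.097 = 1.767 kg·m².
ω_f = L / I = -33.92 / 1.767 = -19.19 rad/s.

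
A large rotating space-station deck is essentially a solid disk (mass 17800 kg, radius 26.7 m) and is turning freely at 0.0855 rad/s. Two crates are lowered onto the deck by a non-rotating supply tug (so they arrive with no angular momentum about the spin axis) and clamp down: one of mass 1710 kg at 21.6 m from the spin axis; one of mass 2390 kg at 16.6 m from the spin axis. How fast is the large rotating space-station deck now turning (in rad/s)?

The added mass arrives with no angular momentum about the spin axis, and any external torque about the spin axis is negligible, so the system's angular momentum is conserved.
I_p = ½(17800)(26.7)² = 6.345e+06 kg·m².
Added inertia Σmr² = (1710)(21.6)² + (2390)(16.6)² = 1.456e+06 kg·m²; I_f = 6.345e+06 + 1.456e+06 = 7.801e+06 kg·m².
ω_f = I_p ω_i / I_f = (6.345e+06)(0.0855) / 7.801e+06 = 0.06954 rad/s.

ω_f ≈ 0.0695 rad/s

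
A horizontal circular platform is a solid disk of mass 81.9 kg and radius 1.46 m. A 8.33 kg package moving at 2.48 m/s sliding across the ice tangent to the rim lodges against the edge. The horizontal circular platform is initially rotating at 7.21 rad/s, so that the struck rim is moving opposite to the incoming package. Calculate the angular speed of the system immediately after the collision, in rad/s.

The axle reaction passes through the central axle and exerts no torque about it; angular momentum about the central axle is conserved through the impact.
I_p = ½(81.9)(1.46)² = 87.29 kg·m². Taking the sense of the package's angular momentum as positive, L_{package} = m v R = (8.33)(2.48)(1.46) = 30.16 kg·m²/s.
L_i = −I_p ω_p + m v R = −(87.29)(7.21) + 30.16 = -599.2 kg·m²/s.
After sticking, I_f = I_p + m R² = 87.29 + (8.33)(1.46)² = 105.0 kg·m².
ω_f = L_i / I_f = -599.2 / 105.0 = -5.704 rad/s.

|ω_f| ≈ 5.70 rad/s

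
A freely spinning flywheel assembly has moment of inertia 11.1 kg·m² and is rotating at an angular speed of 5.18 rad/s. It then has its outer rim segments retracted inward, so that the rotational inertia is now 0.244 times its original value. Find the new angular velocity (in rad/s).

ω₂ ≈ 21.2 rad/s

Angular momentum about the spin axis is conserved since the torque about it is zero.
I₂ = 0.244 × 11.1 = 2.708 kg·m².
ω₂ = I₁ω₁ / I₂ = (11.10)(5.18 rad/s) / (2.708) = 21.23 rad/s.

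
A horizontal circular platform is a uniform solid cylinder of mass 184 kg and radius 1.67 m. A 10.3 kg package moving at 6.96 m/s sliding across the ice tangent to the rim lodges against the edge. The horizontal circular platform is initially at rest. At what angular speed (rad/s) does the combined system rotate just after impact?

About the central axle the impulsive forces during the collision are internal, so angular momentum about that axis is conserved.
I_p = ½(184)(1.67)² = 256.6 kg·m². Taking the sense of the package's angular momentum as positive, L_{package} = m v R = (10.3)(6.96)(1.67) = 119.7 kg·m²/s.
L_i = 0 + 119.7 = 119.7 kg·m²/s.
After sticking, I_f = I_p + m R² = 256.6 + (10.3)(1.67)² = 285.3 kg·m².
ω_f = L_i / I_f = 119.7 / 285.3 = 0.4196 rad/s.

|ω_f| ≈ 0.420 rad/s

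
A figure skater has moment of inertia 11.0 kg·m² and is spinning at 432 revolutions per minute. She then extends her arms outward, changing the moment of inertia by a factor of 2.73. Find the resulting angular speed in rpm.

With no external torque about the axis, L is conserved: I₁ω₁ = I₂ω₂.
I₂ = 2.73 × 11.0 = 30.03 kg·m².
ω₂ = I₁ω₁ / I₂ = (11.00)(432 rpm) / (30.03) = 158.2 rpm.

ω₂ ≈ 158 rpm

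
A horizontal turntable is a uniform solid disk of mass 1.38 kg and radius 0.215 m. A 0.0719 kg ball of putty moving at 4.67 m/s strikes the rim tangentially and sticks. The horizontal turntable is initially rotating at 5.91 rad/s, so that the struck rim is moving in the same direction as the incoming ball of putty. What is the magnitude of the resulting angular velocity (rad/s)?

About the axle the impulsive forces during the collision are internal, so angular momentum about that axis is conserved.
I_p = ½(1.38)(0.215)² = 0.03190 kg·m². Taking the sense of the ball of putty's angular momentum as positive, L_{ball} = m v R = (0.0719)(4.67)(0.215) = 0.07219 kg·m²/s.
L_i = +I_p ω_p + m v R = +(0.03190)(5.91) + 0.07219 = 0.2607 kg·m²/s.
After sticking, I_f = I_p + m R² = 0.03190 + (0.0719)(0.215)² = 0.03522 kg·m².
ω_f = L_i / I_f = 0.2607 / 0.03522 = 7.402 rad/s.

|ω_f| ≈ 7.40 rad/s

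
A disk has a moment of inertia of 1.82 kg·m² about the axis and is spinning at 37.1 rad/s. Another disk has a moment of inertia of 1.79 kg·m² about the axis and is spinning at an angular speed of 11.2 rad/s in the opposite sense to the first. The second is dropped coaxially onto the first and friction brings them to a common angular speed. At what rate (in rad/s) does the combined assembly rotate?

|ω_f| ≈ 13.2 rad/s

No external torque acts about the common axis, so total angular momentum is conserved.
Taking A's sense as positive: L = (1.820)(37.1) − (1.790)(11.2) = 47.47 kg·m²·rad/s.
Combined I = 1.820 + 1.790 = 3.610 kg·m².
ω_f = L / I = 47.47 / 3.610 = 13.15 rad/s.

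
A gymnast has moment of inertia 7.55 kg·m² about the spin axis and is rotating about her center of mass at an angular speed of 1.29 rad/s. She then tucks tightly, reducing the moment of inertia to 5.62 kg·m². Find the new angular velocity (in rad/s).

ω₂ ≈ 1.73 rad/s

With no external torque about the axis, L is conserved: I₁ω₁ = I₂ω₂.
ω₂ = I₁ω₁ / I₂ = (7.550)(1.29 rad/s) / (5.620) = 1.733 rad/s.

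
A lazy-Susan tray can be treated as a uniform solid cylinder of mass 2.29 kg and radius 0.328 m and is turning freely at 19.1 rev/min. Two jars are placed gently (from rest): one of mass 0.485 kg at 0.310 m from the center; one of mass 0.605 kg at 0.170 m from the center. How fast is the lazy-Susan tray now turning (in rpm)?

ω_f ≈ 12.6 rpm

The added mass arrives with no angular momentum about the center, and any external torque about the center is negligible, so the system's angular momentum is conserved.
I_p = ½(2.29)(0.328)² = 0.1232 kg·m².
Added inertia Σmr² = (0.485)(0.310)² + (0.605)(0.170)² = 0.06409 kg·m²; I_f = 0.1232 + 0.06409 = 0.1873 kg·m².
ω_f = I_p ω_i / I_f = (0.1232)(19.1) / 0.1873 = 12.56 rpm.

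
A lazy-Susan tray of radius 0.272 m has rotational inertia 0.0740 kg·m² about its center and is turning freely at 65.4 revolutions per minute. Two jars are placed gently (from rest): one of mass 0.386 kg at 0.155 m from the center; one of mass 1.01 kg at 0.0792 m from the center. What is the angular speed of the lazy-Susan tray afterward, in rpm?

ω_f ≈ 54.0 rpm

The added mass arrives with no angular momentum about the center, and any external torque about the center is negligible, so the system's angular momentum is conserved.
Added inertia Σmr² = (0.386)(0.155)² + (1.01)(0.0792)² = 0.01561 kg·m²; I_f = 0.07400 + 0.01561 = 0.08961 kg·m².
ω_f = I_p ω_i / I_f = (0.07400)(65.4) / 0.08961 = 54.01 rpm.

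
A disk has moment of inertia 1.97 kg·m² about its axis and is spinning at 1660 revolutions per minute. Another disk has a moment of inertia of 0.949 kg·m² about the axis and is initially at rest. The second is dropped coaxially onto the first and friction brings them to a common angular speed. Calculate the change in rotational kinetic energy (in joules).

ΔKE ≈ -9680 J

The coupling torques are internal; angular momentum about the shared axis is conserved.
Taking A's sense as positive: L = (1.970)(1660) = 3270 kg·m²·rpm.
Combined I = 1.970 + 0.9490 = 2.919 kg·m².
ω_f = L / I = 3270 / 2.919 = 1120 rpm.
KE_i = ½ΣIω² = 29770 J; KE_f = ½(2.919)(117.3)² = 20090 J.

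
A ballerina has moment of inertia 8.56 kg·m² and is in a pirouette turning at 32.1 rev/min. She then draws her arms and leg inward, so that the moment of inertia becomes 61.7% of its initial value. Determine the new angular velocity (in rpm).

ω₂ ≈ 52.0 rpm

No external torque acts about the spin axis, so angular momentum is conserved.
I₂ = 0.617 × 8.56 = 5.282 kg·m².
ω₂ = I₁ω₁ / I₂ = (8.560)(32.1 rpm) / (5.282) = 52.03 rpm.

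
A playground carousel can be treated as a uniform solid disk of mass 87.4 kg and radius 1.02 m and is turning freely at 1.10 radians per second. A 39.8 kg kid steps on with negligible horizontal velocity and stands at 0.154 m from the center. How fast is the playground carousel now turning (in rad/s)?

ω_f ≈ 1.08 rad/s

No external torque acts about the center; L_before = L_after.
I_p = ½(87.4)(1.02)² = 45.47 kg·m².
Added inertia Σmr² = (39.8)(0.154)² = 0.9439 kg·m²; I_f = 45.47 + 0.9439 = 46.41 kg·m².
ω_f = I_p ω_i / I_f = (45.47)(1.10) / 46.41 = 1.078 rad/s.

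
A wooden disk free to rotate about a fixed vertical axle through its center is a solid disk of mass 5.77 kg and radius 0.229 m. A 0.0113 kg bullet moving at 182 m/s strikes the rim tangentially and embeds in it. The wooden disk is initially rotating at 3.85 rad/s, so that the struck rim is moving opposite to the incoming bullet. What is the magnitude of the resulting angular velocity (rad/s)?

About the axle the impulsive forces during the collision are internal, so angular momentum about that axis is conserved.
I_p = ½(5.77)(0.229)² = 0.1513 kg·m². Taking the sense of the bullet's angular momentum as positive, L_{bullet} = m v R = (0.0113)(182)(0.229) = 0.4710 kg·m²/s.
L_i = −I_p ω_p + m v R = −(0.1513)(3.85) + 0.4710 = -0.1115 kg·m²/s.
After sticking, I_f = I_p + m R² = 0.1513 + (0.0113)(0.229)² = 0.1519 kg·m².
ω_f = L_i / I_f = -0.1115 / 0.1519 = -0.7342 rad/s.

|ω_f| ≈ 0.734 rad/s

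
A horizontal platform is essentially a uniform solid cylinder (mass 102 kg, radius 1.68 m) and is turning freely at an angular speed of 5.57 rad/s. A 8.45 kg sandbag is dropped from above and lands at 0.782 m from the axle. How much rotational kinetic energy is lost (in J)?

The added mass arrives with no angular momentum about the axle, and any external torque about the axle is negligible, so the system's angular momentum is conserved.
I_p = ½(102)(1.68)² = 143.9 kg·m².
Added inertia Σmr² = (8.45)(0.782)² = 5.167 kg·m²; I_f = 143.9 + 5.167 = 149.1 kg·m².
ω_f = I_p ω_i / I_f = (143.9)(5.57) / 149.1 = 5.377 rad/s.
KE_i = ½(143.9)(5.570 rad/s)² = 2233 J; KE_f = ½(149.1)(5.377)² = 2156 J.

energy lost ≈ 77.4 J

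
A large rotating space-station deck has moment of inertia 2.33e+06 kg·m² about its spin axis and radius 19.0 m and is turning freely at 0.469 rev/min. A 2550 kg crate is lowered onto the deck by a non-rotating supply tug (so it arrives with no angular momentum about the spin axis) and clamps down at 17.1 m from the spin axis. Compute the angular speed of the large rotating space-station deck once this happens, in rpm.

ω_f ≈ 0.355 rpm

No external torque acts about the spin axis; L_before = L_after.
Added inertia Σmr² = (2550)(17.1)² = 7.456e+05 kg·m²; I_f = 2.330e+06 + 7.456e+05 = 3.076e+06 kg·m².
ω_f = I_p ω_i / I_f = (2.330e+06)(0.469) / 3.076e+06 = 0.3553 rpm.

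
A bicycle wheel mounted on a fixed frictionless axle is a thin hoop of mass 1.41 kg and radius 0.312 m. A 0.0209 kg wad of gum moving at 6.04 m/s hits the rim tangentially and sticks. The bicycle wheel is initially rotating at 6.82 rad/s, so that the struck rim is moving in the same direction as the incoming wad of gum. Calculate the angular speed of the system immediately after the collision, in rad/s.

|ω_f| ≈ 7.00 rad/s

About the axle the impulsive forces during the collision are internal, so angular momentum about that axis is conserved.
I_p = (1.41)(0.312)² = 0.1373 kg·m². Taking the sense of the wad of gum's angular momentum as positive, L_{wad} = m v R = (0.0209)(6.04)(0.312) = 0.03939 kg·m²/s.
L_i = +I_p ω_p + m v R = +(0.1373)(6.82) + 0.03939 = 0.9755 kg·m²/s.
After sticking, I_f = I_p + m R² = 0.1373 + (0.0209)(0.312)² = 0.1393 kg·m².
ω_f = L_i / I_f = 0.9755 / 0.1393 = 7.003 rad/s.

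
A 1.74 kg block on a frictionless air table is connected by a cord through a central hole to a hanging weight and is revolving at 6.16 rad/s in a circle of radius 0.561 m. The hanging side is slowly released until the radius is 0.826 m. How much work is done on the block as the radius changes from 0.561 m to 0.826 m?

No torque about the axis ⇒ m r₁² ω₁ = m r₂² ω₂.
ω₂ = ω₁ (r₁/r₂)² = (6.16)(0.561/0.826)² = 2.841 rad/s.
W = ΔKE = ½m(v₂² − v₁²) = -5.597 J.

W ≈ -5.60 J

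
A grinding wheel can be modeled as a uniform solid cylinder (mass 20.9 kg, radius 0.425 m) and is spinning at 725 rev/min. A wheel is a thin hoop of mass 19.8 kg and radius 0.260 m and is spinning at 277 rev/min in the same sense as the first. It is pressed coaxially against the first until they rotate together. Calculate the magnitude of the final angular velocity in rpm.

|ω_f| ≈ 539 rpm

The coupling torques are internal; angular momentum about the shared axis is conserved.
Moments of inertia: I_A = ½(20.9)(0.425)² = 1.888 kg·m²; I_B = (19.8)(0.260)² = 1.338 kg·m².
Taking A's sense as positive: L = (1.888)(725) + (1.338)(277) = 1739 kg·m²·rpm.
Combined I = 1.888 + 1.338 = 3.226 kg·m².
ω_f = L / I = 1739 / 3.226 = 539.1 rpm.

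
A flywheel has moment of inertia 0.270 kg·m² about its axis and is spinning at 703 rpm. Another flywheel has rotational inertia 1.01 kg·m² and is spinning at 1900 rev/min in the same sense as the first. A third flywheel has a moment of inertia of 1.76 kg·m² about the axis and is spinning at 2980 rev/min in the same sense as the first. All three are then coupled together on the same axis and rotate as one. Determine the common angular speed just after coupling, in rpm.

|ω_f| ≈ 2420 rpm

The coupling torques are internal; angular momentum about the shared axis is conserved.
Taking A's sense as positive: L = (0.2700)(703) + (1.010)(1900) + (1.760)(2980) = 7354 kg·m²·rpm.
Combined I = 0.2700 + 1.010 + 1.760 = 3.040 kg·m².
ω_f = L / I = 7354 / 3.040 = 2419 rpm.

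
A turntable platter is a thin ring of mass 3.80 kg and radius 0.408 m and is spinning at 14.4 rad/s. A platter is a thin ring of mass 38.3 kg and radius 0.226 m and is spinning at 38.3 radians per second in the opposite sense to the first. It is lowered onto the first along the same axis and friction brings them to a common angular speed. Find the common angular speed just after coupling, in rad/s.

|ω_f| ≈ 25.4 rad/s

No external torque acts about the common axis, so total angular momentum is conserved.
Moments of inertia: I_A = (3.80)(0.408)² = 0.6326 kg·m²; I_B = (38.3)(0.226)² = 1.956 kg·m².
Taking A's sense as positive: L = (0.6326)(14.4) − (1.956)(38.3) = -65.81 kg·m²·rad/s.
Combined I = 0.6326 + 1.956 = 2.589 kg·m².
ω_f = L / I = -65.81 / 2.589 = -25.42 rad/s.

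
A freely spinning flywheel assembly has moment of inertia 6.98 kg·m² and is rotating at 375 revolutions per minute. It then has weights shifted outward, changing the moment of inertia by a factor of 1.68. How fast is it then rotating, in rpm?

ω₂ ≈ 223 rpm

Angular momentum about the spin axis is conserved since the torque about it is zero.
I₂ = 1.68 × 6.98 = 11.73 kg·m².
ω₂ = I₁ω₁ / I₂ = (6.980)(375 rpm) / (11.73) = 223.2 rpm.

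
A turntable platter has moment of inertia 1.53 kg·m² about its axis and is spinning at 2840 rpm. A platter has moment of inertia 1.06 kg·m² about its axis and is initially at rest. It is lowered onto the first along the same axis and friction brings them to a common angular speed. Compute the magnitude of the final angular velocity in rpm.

|ω_f| ≈ 1680 rpm

No external torque acts about the common axis, so total angular momentum is conserved.
Taking A's sense as positive: L = (1.530)(2840) = 4345 kg·m²·rpm.
Combined I = 1.530 + 1.060 = 2.590 kg·m².
ω_f = L / I = 4345 / 2.590 = 1678 rpm.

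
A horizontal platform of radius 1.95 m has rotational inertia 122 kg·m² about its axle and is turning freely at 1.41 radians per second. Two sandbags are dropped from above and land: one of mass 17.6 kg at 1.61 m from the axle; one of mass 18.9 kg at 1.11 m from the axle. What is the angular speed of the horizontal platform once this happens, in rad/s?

ω_f ≈ 0.901 rad/s

The added mass arrives with no angular momentum about the axle, and any external torque about the axle is negligible, so the system's angular momentum is conserved.
Added inertia Σmr² = (17.6)(1.61)² + (18.9)(1.11)² = 68.91 kg·m²; I_f = 122.0 + 68.91 = 190.9 kg·m².
ω_f = I_p ω_i / I_f = (122.0)(1.41) / 190.9 = 0.9011 rad/s.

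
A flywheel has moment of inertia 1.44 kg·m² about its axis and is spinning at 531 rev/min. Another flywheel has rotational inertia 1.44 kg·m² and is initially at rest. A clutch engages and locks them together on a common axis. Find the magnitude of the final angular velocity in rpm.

|ω_f| ≈ 266 rpm

The coupling torques are internal; angular momentum about the shared axis is conserved.
Taking A's sense as positive: L = (1.440)(531) = 764.6 kg·m²·rpm.
Combined I = 1.440 + 1.440 = 2.880 kg·m².
ω_f = L / I = 764.6 / 2.880 = 265.5 rpm.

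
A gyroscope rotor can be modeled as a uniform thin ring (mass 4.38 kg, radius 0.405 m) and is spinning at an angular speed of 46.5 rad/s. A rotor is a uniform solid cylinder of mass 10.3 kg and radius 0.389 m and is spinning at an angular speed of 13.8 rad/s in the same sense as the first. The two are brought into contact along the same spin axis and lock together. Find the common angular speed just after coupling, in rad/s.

The coupling torques are internal; angular momentum about the shared axis is conserved.
Moments of inertia: I_A = (4.38)(0.405)² = 0.7184 kg·m²; I_B = ½(10.3)(0.389)² = 0.7793 kg·m².
Taking A's sense as positive: L = (0.7184)(46.5) + (0.7793)(13.8) = 44.16 kg·m²·rad/s.
Combined I = 0.7184 + 0.7793 = 1.498 kg·m².
ω_f = L / I = 44.16 / 1.498 = 29.49 rad/s.

|ω_f| ≈ 29.5 rad/s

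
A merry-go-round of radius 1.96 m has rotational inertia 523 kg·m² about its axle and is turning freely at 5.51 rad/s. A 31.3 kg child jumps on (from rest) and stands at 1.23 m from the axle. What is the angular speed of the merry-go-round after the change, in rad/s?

The added mass arrives with no angular momentum about the axle, and any external torque about the axle is negligible, so the system's angular momentum is conserved.
Added inertia Σmr² = (31.3)(1.23)² = 47.35 kg·m²; I_f = 523.0 + 47.35 = 570.4 kg·m².
ω_f = I_p ω_i / I_f = (523.0)(5.51) / 570.4 = 5.053 rad/s.

ω_f ≈ 5.05 rad/s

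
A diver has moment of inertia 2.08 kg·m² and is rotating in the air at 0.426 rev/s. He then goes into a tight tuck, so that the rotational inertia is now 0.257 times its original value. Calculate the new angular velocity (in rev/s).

ω₂ ≈ 1.66 rev/s

With no external torque about the axis, L is conserved: I₁ω₁ = I₂ω₂.
I₂ = 0.257 × 2.08 = 0.5346 kg·m².
ω₂ = I₁ω₁ / I₂ = (2.080)(0.426 rev/s) / (0.5346) = 1.658 rev/s.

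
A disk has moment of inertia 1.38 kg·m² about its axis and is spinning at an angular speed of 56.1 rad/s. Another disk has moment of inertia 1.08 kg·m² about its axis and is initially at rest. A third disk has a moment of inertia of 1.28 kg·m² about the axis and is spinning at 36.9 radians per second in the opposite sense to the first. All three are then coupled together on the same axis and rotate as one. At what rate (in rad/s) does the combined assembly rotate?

The coupling torques are internal; angular momentum about the shared axis is conserved.
Taking A's sense as positive: L = (1.380)(56.1) − (1.280)(36.9) = 30.19 kg·m²·rad/s.
Combined I = 1.380 + 1.080 + 1.280 = 3.740 kg·m².
ω_f = L / I = 30.19 / 3.740 = 8.071 rad/s.

|ω_f| ≈ 8.07 rad/s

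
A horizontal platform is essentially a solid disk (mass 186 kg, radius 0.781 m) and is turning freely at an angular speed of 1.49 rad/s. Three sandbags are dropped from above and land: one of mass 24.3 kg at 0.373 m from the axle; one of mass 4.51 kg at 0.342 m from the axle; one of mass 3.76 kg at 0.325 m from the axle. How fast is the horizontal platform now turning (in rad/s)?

The added mass arrives with no angular momentum about the axle, and any external torque about the axle is negligible, so the system's angular momentum is conserved.
I_p = ½(186)(0.781)² = 56.73 kg·m².
Added inertia Σmr² = (24.3)(0.373)² + (4.51)(0.342)² + (3.76)(0.325)² = 4.305 kg·m²; I_f = 56.73 + 4.305 = 61.03 kg·m².
ω_f = I_p ω_i / I_f = (56.73)(1.49) / 61.03 = 1.385 rad/s.

ω_f ≈ 1.38 rad/s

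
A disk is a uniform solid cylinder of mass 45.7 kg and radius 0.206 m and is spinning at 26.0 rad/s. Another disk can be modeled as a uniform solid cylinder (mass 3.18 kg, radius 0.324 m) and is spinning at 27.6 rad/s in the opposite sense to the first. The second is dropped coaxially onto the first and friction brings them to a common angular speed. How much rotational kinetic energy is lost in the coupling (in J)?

No external torque acts about the common axis, so total angular momentum is conserved.
Moments of inertia: I_A = ½(45.7)(0.206)² = 0.9697 kg·m²; I_B = ½(3.18)(0.324)² = 0.1669 kg·m².
Taking A's sense as positive: L = (0.9697)(26.0) − (0.1669)(27.6) = 20.60 kg·m²·rad/s.
Combined I = 0.9697 + 0.1669 = 1.137 kg·m².
ω_f = L / I = 20.60 / 1.137 = 18.13 rad/s.
KE_i = ½ΣIω² = 391.3 J; KE_f = ½(1.137)(18.13)² = 186.8 J.

ΔKE lost ≈ 205 J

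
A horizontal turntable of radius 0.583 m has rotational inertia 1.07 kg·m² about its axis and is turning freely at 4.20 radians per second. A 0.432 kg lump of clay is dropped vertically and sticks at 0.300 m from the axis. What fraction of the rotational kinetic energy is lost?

The added mass arrives with no angular momentum about the axis, and any external torque about the axis is negligible, so the system's angular momentum is conserved.
Added inertia Σmr² = (0.432)(0.300)² = 0.03888 kg·m²; I_f = 1.070 + 0.03888 = 1.109 kg·m².
ω_f = I_p ω_i / I_f = (1.070)(4.20) / 1.109 = 4.053 rad/s.
KE_i = ½(1.070)(4.200 rad/s)² = 9.437 J; KE_f = ½(1.109)(4.053)² = 9.107 J.
Fraction lost = 0.03506.

fraction ≈ 0.0351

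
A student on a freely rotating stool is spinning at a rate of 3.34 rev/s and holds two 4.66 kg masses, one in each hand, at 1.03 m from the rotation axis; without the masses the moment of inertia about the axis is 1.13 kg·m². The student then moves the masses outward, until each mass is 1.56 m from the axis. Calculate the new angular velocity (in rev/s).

ω₂ ≈ 1.55 rev/s

No external torque acts about the spin axis, so angular momentum is conserved.
I₁ = 1.13 + 2(4.66)(1.03)² = 11.02 kg·m²; I₂ = 1.13 + 2(4.66)(1.56)² = 23.81 kg·m².
ω₂ = I₁ω₁ / I₂ = (11.02)(3.34 rev/s) / (23.81) = 1.545 rev/s.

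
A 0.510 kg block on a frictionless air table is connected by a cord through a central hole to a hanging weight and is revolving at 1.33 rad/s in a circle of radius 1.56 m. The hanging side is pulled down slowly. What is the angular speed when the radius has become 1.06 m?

ω₂ ≈ 2.88 rad/s

No torque about the axis ⇒ m r₁² ω₁ = m r₂² ω₂.
ω₂ = ω₁ (r₁/r₂)² = (1.33)(1.56/1.06)² = 2.881 rad/s.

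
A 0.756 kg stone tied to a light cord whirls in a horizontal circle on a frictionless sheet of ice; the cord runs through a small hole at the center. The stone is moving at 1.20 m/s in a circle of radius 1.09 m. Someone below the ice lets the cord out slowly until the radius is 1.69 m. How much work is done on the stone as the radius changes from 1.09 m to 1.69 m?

Central (radial) force ⇒ zero torque about the center ⇒ m v r is constant.
v₂ = v₁ r₁ / r₂ = (1.20)(1.09) / (1.69) = 0.7740 m/s.
W = ΔKE = ½m(v₂² − v₁²) = -0.3179 J.

W ≈ -0.318 J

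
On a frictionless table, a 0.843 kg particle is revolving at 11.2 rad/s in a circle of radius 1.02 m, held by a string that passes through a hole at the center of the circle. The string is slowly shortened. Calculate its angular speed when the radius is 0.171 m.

No torque about the axis ⇒ m r₁² ω₁ = m r₂² ω₂.
ω₂ = ω₁ (r₁/r₂)² = (11.2)(1.02/0.171)² = 398.5 rad/s.

ω₂ ≈ 398 rad/s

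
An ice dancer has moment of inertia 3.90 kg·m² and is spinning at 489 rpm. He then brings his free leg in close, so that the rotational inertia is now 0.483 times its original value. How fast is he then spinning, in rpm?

With no external torque about the axis, L is conserved: I₁ω₁ = I₂ω₂.
I₂ = 0.483 × 3.90 = 1.884 kg·m².
ω₂ = I₁ω₁ / I₂ = (3.900)(489 rpm) / (1.884) = 1012 rpm.

ω₂ ≈ 1010 rpm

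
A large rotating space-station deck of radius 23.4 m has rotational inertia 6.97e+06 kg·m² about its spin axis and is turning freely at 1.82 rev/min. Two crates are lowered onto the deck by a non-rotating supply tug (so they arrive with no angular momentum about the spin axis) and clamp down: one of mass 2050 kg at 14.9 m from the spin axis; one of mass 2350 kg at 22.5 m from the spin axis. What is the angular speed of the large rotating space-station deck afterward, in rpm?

The added mass arrives with no angular momentum about the spin axis, and any external torque about the spin axis is negligible, so the system's angular momentum is conserved.
Added inertia Σmr² = (2050)(14.9)² + (2350)(22.5)² = 1.645e+06 kg·m²; I_f = 6.970e+06 + 1.645e+06 = 8.615e+06 kg·m².
ω_f = I_p ω_i / I_f = (6.970e+06)(1.82) / 8.615e+06 = 1.473 rpm.

ω_f ≈ 1.47 rpm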